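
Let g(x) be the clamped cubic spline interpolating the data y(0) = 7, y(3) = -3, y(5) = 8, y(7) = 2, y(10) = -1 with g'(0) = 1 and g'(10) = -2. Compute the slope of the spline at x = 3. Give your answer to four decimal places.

2.0750

Put M_i = g'' at the i-th knot. Here h = (3, 2, 2, 3) and Δ = (-10/3, 11/2, -3, -1), so the interior equations h_(i-1)·M_(i-1) + 2(h_(i-1)+h_i)·M_i + h_i·M_(i+1) = 6(Δ_i − Δ_(i-1)) read
  3·M_0 + 10·M_1 + 2·M_2 = 6(Δ_1 - Δ_0) = 53
  2·M_1 + 8·M_2 + 2·M_3 = 6(Δ_2 - Δ_1) = -51
  2·M_2 + 10·M_3 + 3·M_4 = 6(Δ_3 - Δ_2) = 12
Clamped end conditions give two more equations: 2h_0·M_0 + h_0·M_1 = 6(Δ_0 - g'(0)) = -26 and h_3·M_3 + 2h_3·M_4 = 6(g'(10) - Δ_3) = -6.
Hence M_0 = -563/60, M_1 = 101/10, M_2 = -397/40, M_3 = 41/10, M_4 = -61/20.
On [3, 5], g'(x) = b_1 + 2c_1·(x - 3) + 3d_1·(x - 3)² with b_1 = Δ_1 - h_1(2M_1 + M_2)/6 = 83/40, c_1 = M_1/2 = 101/20, d_1 = (M_2 - M_1)/(6h_1) = -267/160. So g'(3) = 83/40.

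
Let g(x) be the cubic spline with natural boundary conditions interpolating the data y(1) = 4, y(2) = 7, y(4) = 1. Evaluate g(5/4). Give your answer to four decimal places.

4.9844

With σ_i denoting the second derivative at x_i, h_i = 1, 2, and Δ_i = (y_(i+1) − y_i)/h_i = 3, -3:
  1·σ_0 + 6·σ_1 + 2·σ_2 = 6(Δ_1 - Δ_0) = -36
Natural end conditions: σ_0 = σ_2 = 0.
Hence σ_0 = 0, σ_1 = -6, σ_2 = 0.
On [1, 2], g(x) = 4 + 4·(x - 1) + 0·(x - 1)² - 1·(x - 1)³.
With (x - 1) = 1/4: g(5/4) = 319/64.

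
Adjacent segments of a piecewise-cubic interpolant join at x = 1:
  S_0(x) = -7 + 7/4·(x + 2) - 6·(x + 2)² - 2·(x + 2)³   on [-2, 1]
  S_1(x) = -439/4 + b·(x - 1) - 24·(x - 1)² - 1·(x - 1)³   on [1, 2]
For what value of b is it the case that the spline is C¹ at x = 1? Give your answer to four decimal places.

-88.2500

S_0'(x) = 7/4 - 12·(x + 2) - 6·(x + 2)², so S_0'(1) = -353/4. On the right, S_1'(1) = b, so b = -353/4.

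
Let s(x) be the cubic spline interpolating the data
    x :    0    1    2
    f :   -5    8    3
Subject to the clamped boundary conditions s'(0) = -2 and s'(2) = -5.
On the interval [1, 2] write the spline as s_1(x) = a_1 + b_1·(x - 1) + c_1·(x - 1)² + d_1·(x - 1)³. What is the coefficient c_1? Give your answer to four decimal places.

Let M_i = s''(x_i). Step sizes h_i = 1, 1; slopes of the chords Δ_i = (y_(i+1) - y_i)/h_i = 13, -5.
  1·M_0 + 4·M_1 + 1·M_2 = 6(Δ_1 - Δ_0) = -108
Clamped end conditions give two more equations: 2h_0·M_0 + h_0·M_1 = 6(Δ_0 - s'(0)) = 90 and h_1·M_1 + 2h_1·M_2 = 6(s'(2) - Δ_1) = 0.
Hence M_0 = 141/2, M_1 = -51, M_2 = 51/2.
On [1, 2], with s_1(x) = a_1 + b_1·(x - 1) + c_1·(x - 1)² + d_1·(x - 1)³: c_1 = M_1/2 = -51/2, d_1 = (M_2 - M_1)/(6h_1) = 51/4, b_1 = Δ_1 - h_1(2M_1 + M_2)/6 = 31/4.

-25.5000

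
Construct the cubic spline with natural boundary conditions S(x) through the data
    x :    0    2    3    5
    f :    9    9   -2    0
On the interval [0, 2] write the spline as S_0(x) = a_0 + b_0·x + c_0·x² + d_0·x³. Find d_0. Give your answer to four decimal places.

-1.1143

Let m_i = S''(x_i). Step sizes h_i = 2, 1, 2; slopes of the chords Δ_i = (y_(i+1) - y_i)/h_i = 0, -11, 1.
  2·m_0 + 6·m_1 + 1·m_2 = 6(Δ_1 - Δ_0) = -66
  1·m_1 + 6·m_2 + 2·m_3 = 6(Δ_2 - Δ_1) = 72
Natural end conditions: m_0 = m_3 = 0.
Solving: m_0 = 0, m_1 = -468/35, m_2 = 498/35, m_3 = 0.
On [0, 2], with S_0(x) = a_0 + b_0·x + c_0·x² + d_0·x³: c_0 = m_0/2 = 0, d_0 = (m_1 - m_0)/(6h_0) = -39/35, b_0 = Δ_0 - h_0(2m_0 + m_1)/6 = 156/35.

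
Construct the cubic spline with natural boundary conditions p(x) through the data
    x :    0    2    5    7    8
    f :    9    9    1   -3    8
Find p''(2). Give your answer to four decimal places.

Write σ_i for p''(x_i). With h_i = 2, 3, 2, 1 and divided differences Δ_i = 0, -8/3, -2, 11, the continuity of p' gives the tridiagonal system
  2·σ_0 + 10·σ_1 + 3·σ_2 = 6(Δ_1 - Δ_0) = -16
  3·σ_1 + 10·σ_2 + 2·σ_3 = 6(Δ_2 - Δ_1) = 4
  2·σ_2 + 6·σ_3 + 1·σ_4 = 6(Δ_3 - Δ_2) = 78
Natural end conditions: σ_0 = σ_4 = 0.
Solving the tridiagonal system: σ_0 = 0, σ_1 = -250/253, σ_2 = -516/253, σ_3 = 3461/253, σ_4 = 0.

-0.9881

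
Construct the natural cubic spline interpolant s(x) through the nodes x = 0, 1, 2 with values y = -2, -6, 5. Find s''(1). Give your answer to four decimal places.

Put M_i = s'' at the i-th knot. Here h = (1, 1) and Δ = (-4, 11), so the interior equations h_(i-1)·M_(i-1) + 2(h_(i-1)+h_i)·M_i + h_i·M_(i+1) = 6(Δ_i − Δ_(i-1)) read
  1·M_0 + 4·M_1 + 1·M_2 = 6(Δ_1 - Δ_0) = 90
Natural end conditions: M_0 = M_2 = 0.
Solving the tridiagonal system: M_0 = 0, M_1 = 45/2, M_2 = 0.

22.5000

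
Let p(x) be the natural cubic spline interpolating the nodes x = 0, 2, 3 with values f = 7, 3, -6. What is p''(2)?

Put σ_i = p'' at the i-th knot. Here h = (2, 1) and Δ = (-2, -9), so the interior equations h_(i-1)·σ_(i-1) + 2(h_(i-1)+h_i)·σ_i + h_i·σ_(i+1) = 6(Δ_i − Δ_(i-1)) read
  2·σ_0 + 6·σ_1 + 1·σ_2 = 6(Δ_1 - Δ_0) = -42
Natural end conditions: σ_0 = σ_2 = 0.
Forward elimination and back-substitution give σ_0 = 0, σ_1 = -7, σ_2 = 0.

-7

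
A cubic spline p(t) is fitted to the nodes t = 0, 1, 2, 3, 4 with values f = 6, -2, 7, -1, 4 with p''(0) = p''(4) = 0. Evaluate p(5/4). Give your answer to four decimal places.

Put m_i = p'' at the i-th knot. Here h = (1, 1, 1, 1) and Δ = (-8, 9, -8, 5), so the interior equations h_(i-1)·m_(i-1) + 2(h_(i-1)+h_i)·m_i + h_i·m_(i+1) = 6(Δ_i − Δ_(i-1)) read
  1·m_0 + 4·m_1 + 1·m_2 = 6(Δ_1 - Δ_0) = 102
  1·m_1 + 4·m_2 + 1·m_3 = 6(Δ_2 - Δ_1) = -102
  1·m_2 + 4·m_3 + 1·m_4 = 6(Δ_3 - Δ_2) = 78
Natural end conditions: m_0 = m_4 = 0.
Solving the tridiagonal system: m_0 = 0, m_1 = 36, m_2 = -42, m_3 = 30, m_4 = 0.
On [1, 2], p(t) = -2 + 4·(t - 1) + 18·(t - 1)² - 13·(t - 1)³.
With (t - 1) = 1/4: p(5/4) = -5/64.

-0.0781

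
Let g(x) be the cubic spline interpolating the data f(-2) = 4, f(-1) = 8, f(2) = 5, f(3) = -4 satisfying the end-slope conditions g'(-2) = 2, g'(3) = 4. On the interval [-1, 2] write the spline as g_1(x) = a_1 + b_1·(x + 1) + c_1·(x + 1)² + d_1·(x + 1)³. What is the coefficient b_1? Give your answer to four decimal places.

4.9524

Put M_i = g'' at the i-th knot. Here h = (1, 3, 1) and Δ = (4, -1, -9), so the interior equations h_(i-1)·M_(i-1) + 2(h_(i-1)+h_i)·M_i + h_i·M_(i+1) = 6(Δ_i − Δ_(i-1)) read
  1·M_0 + 8·M_1 + 3·M_2 = 6(Δ_1 - Δ_0) = -30
  3·M_1 + 8·M_2 + 1·M_3 = 6(Δ_2 - Δ_1) = -48
Clamped end conditions give two more equations: 2h_0·M_0 + h_0·M_1 = 6(Δ_0 - g'(-2)) = 12 and h_2·M_2 + 2h_2·M_3 = 6(g'(3) - Δ_2) = 78.
Forward elimination and back-substitution give M_0 = 128/21, M_1 = -4/21, M_2 = -242/21, M_3 = 940/21.
On [-1, 2], with g_1(x) = a_1 + b_1·(x + 1) + c_1·(x + 1)² + d_1·(x + 1)³: c_1 = M_1/2 = -2/21, d_1 = (M_2 - M_1)/(6h_1) = -17/27, b_1 = Δ_1 - h_1(2M_1 + M_2)/6 = 104/21.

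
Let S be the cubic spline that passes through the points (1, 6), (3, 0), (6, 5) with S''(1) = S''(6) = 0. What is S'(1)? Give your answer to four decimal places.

-3.9333

With M_i denoting the second derivative at x_i, h_i = 2, 3, and Δ_i = (y_(i+1) − y_i)/h_i = -3, 5/3:
  2·M_0 + 10·M_1 + 3·M_2 = 6(Δ_1 - Δ_0) = 28
Natural end conditions: M_0 = M_2 = 0.
Forward elimination and back-substitution give M_0 = 0, M_1 = 14/5, M_2 = 0.
On [1, 3], S'(t) = b_0 + 2c_0·(t - 1) + 3d_0·(t - 1)² with b_0 = Δ_0 - h_0(2M_0 + M_1)/6 = -59/15, c_0 = M_0/2 = 0, d_0 = (M_1 - M_0)/(6h_0) = 7/30. So S'(1) = -59/15.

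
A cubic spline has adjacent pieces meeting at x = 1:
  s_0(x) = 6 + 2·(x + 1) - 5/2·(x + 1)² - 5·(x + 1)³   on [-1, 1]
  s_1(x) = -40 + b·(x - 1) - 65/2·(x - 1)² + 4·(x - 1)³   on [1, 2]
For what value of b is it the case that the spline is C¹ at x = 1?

s_0'(x) = 2 - 5·(x + 1) - 15·(x + 1)², so s_0'(1) = -68. On the right, s_1'(1) = b, so b = -68.

-68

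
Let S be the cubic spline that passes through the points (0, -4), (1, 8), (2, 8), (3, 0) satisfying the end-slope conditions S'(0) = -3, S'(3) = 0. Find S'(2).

-9

Write M_i for S''(x_i). With h_i = 1, 1, 1 and divided differences Δ_i = 12, 0, -8, the continuity of S' gives the tridiagonal system
  1·M_0 + 4·M_1 + 1·M_2 = 6(Δ_1 - Δ_0) = -72
  1·M_1 + 4·M_2 + 1·M_3 = 6(Δ_2 - Δ_1) = -48
Clamped end conditions give two more equations: 2h_0·M_0 + h_0·M_1 = 6(Δ_0 - S'(0)) = 90 and h_2·M_2 + 2h_2·M_3 = 6(S'(3) - Δ_2) = 48.
Solving: M_0 = 60, M_1 = -30, M_2 = -12, M_3 = 30.
On [2, 3], S'(t) = b_2 + 2c_2·(t - 2) + 3d_2·(t - 2)² with b_2 = Δ_2 - h_2(2M_2 + M_3)/6 = -9, c_2 = M_2/2 = -6, d_2 = (M_3 - M_2)/(6h_2) = 7. So S'(2) = -9.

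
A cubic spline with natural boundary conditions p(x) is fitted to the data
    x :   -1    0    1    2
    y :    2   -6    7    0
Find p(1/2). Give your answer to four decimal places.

0.4250

Write M_i for p''(x_i). With h_i = 1, 1, 1 and divided differences Δ_i = -8, 13, -7, the continuity of p' gives the tridiagonal system
  1·M_0 + 4·M_1 + 1·M_2 = 6(Δ_1 - Δ_0) = 126
  1·M_1 + 4·M_2 + 1·M_3 = 6(Δ_2 - Δ_1) = -120
Natural end conditions: M_0 = M_3 = 0.
Forward elimination and back-substitution give M_0 = 0, M_1 = 208/5, M_2 = -202/5, M_3 = 0.
On [0, 1], p(x) = -6 + 88/15·x + 104/5·x² - 41/3·x³.
With x = 1/2: p(1/2) = 17/40.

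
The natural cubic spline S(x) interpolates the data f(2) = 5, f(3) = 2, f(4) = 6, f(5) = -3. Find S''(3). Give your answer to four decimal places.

16.4000

Let M_i = S''(x_i). Step sizes h_i = 1, 1, 1; slopes of the chords Δ_i = (y_(i+1) - y_i)/h_i = -3, 4, -9.
  1·M_0 + 4·M_1 + 1·M_2 = 6(Δ_1 - Δ_0) = 42
  1·M_1 + 4·M_2 + 1·M_3 = 6(Δ_2 - Δ_1) = -78
Natural end conditions: M_0 = M_3 = 0.
Solving the tridiagonal system: M_0 = 0, M_1 = 82/5, M_2 = -118/5, M_3 = 0.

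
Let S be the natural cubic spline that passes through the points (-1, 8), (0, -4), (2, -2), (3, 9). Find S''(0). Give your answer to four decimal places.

Put M_i = S'' at the i-th knot. Here h = (1, 2, 1) and Δ = (-12, 1, 11), so the interior equations h_(i-1)·M_(i-1) + 2(h_(i-1)+h_i)·M_i + h_i·M_(i+1) = 6(Δ_i − Δ_(i-1)) read
  1·M_0 + 6·M_1 + 2·M_2 = 6(Δ_1 - Δ_0) = 78
  2·M_1 + 6·M_2 + 1·M_3 = 6(Δ_2 - Δ_1) = 60
Natural end conditions: M_0 = M_3 = 0.
Solving: M_0 = 0, M_1 = 87/8, M_2 = 51/8, M_3 = 0.

10.8750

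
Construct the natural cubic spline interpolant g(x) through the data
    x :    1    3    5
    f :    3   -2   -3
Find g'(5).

0

Write M_i for g''(x_i). With h_i = 2, 2 and divided differences Δ_i = -5/2, -1/2, the continuity of g' gives the tridiagonal system
  2·M_0 + 8·M_1 + 2·M_2 = 6(Δ_1 - Δ_0) = 12
Natural end conditions: M_0 = M_2 = 0.
Forward elimination and back-substitution give M_0 = 0, M_1 = 3/2, M_2 = 0.
On [3, 5], g'(x) = b_1 + 2c_1·(x - 3) + 3d_1·(x - 3)² with b_1 = Δ_1 - h_1(2M_1 + M_2)/6 = -3/2, c_1 = M_1/2 = 3/4, d_1 = (M_2 - M_1)/(6h_1) = -1/8. So g'(5) = 0.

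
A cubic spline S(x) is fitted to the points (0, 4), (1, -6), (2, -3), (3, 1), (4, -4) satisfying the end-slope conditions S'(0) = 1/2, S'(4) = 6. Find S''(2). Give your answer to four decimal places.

Write σ_i for S''(x_i). With h_i = 1, 1, 1, 1 and divided differences Δ_i = -10, 3, 4, -5, the continuity of S' gives the tridiagonal system
  1·σ_0 + 4·σ_1 + 1·σ_2 = 6(Δ_1 - Δ_0) = 78
  1·σ_1 + 4·σ_2 + 1·σ_3 = 6(Δ_2 - Δ_1) = 6
  1·σ_2 + 4·σ_3 + 1·σ_4 = 6(Δ_3 - Δ_2) = -54
Clamped end conditions give two more equations: 2h_0·σ_0 + h_0·σ_1 = 6(Δ_0 - S'(0)) = -63 and h_3·σ_3 + 2h_3·σ_4 = 6(S'(4) - Δ_3) = 66.
Solving: σ_0 = -2641/56, σ_1 = 877/28, σ_2 = -1/8, σ_3 = -695/28, σ_4 = 2543/56.

-0.1250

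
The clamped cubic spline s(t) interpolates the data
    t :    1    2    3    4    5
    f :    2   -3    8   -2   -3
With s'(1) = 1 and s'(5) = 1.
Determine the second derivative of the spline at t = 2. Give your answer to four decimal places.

Let m_i = s''(x_i). Step sizes h_i = 1, 1, 1, 1; slopes of the chords Δ_i = (y_(i+1) - y_i)/h_i = -5, 11, -10, -1.
  1·m_0 + 4·m_1 + 1·m_2 = 6(Δ_1 - Δ_0) = 96
  1·m_1 + 4·m_2 + 1·m_3 = 6(Δ_2 - Δ_1) = -126
  1·m_2 + 4·m_3 + 1·m_4 = 6(Δ_3 - Δ_2) = 54
Clamped end conditions give two more equations: 2h_0·m_0 + h_0·m_1 = 6(Δ_0 - s'(1)) = -36 and h_3·m_3 + 2h_3·m_4 = 6(s'(5) - Δ_3) = 12.
Solving: m_0 = -1161/28, m_1 = 657/14, m_2 = -201/4, m_3 = 393/14, m_4 = -225/28.

46.9286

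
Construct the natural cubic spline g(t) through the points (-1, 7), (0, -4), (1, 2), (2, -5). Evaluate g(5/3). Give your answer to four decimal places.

Write σ_i for g''(x_i). With h_i = 1, 1, 1 and divided differences Δ_i = -11, 6, -7, the continuity of g' gives the tridiagonal system
  1·σ_0 + 4·σ_1 + 1·σ_2 = 6(Δ_1 - Δ_0) = 102
  1·σ_1 + 4·σ_2 + 1·σ_3 = 6(Δ_2 - Δ_1) = -78
Natural end conditions: σ_0 = σ_3 = 0.
Solving the tridiagonal system: σ_0 = 0, σ_1 = 162/5, σ_2 = -138/5, σ_3 = 0.
On [1, 2], g(t) = 2 + 11/5·(t - 1) - 69/5·(t - 1)² + 23/5·(t - 1)³.
With (t - 1) = 2/3: g(5/3) = -176/135.

-1.3037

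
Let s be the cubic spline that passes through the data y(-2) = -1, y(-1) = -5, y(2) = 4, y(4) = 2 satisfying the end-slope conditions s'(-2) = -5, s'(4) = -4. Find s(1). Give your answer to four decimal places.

0.1709

Put M_i = s'' at the i-th knot. Here h = (1, 3, 2) and Δ = (-4, 3, -1), so the interior equations h_(i-1)·M_(i-1) + 2(h_(i-1)+h_i)·M_i + h_i·M_(i+1) = 6(Δ_i − Δ_(i-1)) read
  1·M_0 + 8·M_1 + 3·M_2 = 6(Δ_1 - Δ_0) = 42
  3·M_1 + 10·M_2 + 2·M_3 = 6(Δ_2 - Δ_1) = -24
Clamped end conditions give two more equations: 2h_0·M_0 + h_0·M_1 = 6(Δ_0 - s'(-2)) = 6 and h_2·M_2 + 2h_2·M_3 = 6(s'(4) - Δ_2) = -18.
Hence M_0 = -5/13, M_1 = 88/13, M_2 = -51/13, M_3 = -33/13.
On [-1, 2], s(t) = -5 - 47/26·(t + 1) + 44/13·(t + 1)² - 139/234·(t + 1)³.
With (t + 1) = 2: s(1) = 20/117.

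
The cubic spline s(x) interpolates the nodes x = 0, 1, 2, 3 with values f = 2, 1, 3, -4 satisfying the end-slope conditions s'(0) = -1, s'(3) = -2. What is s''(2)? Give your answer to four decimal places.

-23.0667

With m_i denoting the second derivative at x_i, h_i = 1, 1, 1, and Δ_i = (y_(i+1) − y_i)/h_i = -1, 2, -7:
  1·m_0 + 4·m_1 + 1·m_2 = 6(Δ_1 - Δ_0) = 18
  1·m_1 + 4·m_2 + 1·m_3 = 6(Δ_2 - Δ_1) = -54
Clamped end conditions give two more equations: 2h_0·m_0 + h_0·m_1 = 6(Δ_0 - s'(0)) = 0 and h_2·m_2 + 2h_2·m_3 = 6(s'(3) - Δ_2) = 30.
Solving the tridiagonal system: m_0 = -88/15, m_1 = 176/15, m_2 = -346/15, m_3 = 398/15.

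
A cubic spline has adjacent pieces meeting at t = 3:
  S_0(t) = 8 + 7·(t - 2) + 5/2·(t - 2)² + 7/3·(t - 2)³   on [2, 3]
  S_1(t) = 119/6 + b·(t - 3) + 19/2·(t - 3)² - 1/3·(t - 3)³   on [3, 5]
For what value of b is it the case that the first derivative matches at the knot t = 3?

S_0'(t) = 7 + 5·(t - 2) + 7·(t - 2)², so S_0'(3) = 19. On the right, S_1'(3) = b, so b = 19.

19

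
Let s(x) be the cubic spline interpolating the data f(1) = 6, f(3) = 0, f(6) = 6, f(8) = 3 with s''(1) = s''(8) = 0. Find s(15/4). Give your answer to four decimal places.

Put m_i = s'' at the i-th knot. Here h = (2, 3, 2) and Δ = (-3, 2, -3/2), so the interior equations h_(i-1)·m_(i-1) + 2(h_(i-1)+h_i)·m_i + h_i·m_(i+1) = 6(Δ_i − Δ_(i-1)) read
  2·m_0 + 10·m_1 + 3·m_2 = 6(Δ_1 - Δ_0) = 30
  3·m_1 + 10·m_2 + 2·m_3 = 6(Δ_2 - Δ_1) = -21
Natural end conditions: m_0 = m_3 = 0.
Solving the tridiagonal system: m_0 = 0, m_1 = 363/91, m_2 = -300/91, m_3 = 0.
On [3, 6], s(x) = 0 - 31/91·(x - 3) + 363/182·(x - 3)² - 17/42·(x - 3)³.
With (x - 3) = 3/4: s(15/4) = 8103/11648.

0.6957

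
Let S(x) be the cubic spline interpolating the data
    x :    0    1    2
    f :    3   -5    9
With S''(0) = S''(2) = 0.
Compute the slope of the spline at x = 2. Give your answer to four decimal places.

Write M_i for S''(x_i). With h_i = 1, 1 and divided differences Δ_i = -8, 14, the continuity of S' gives the tridiagonal system
  1·M_0 + 4·M_1 + 1·M_2 = 6(Δ_1 - Δ_0) = 132
Natural end conditions: M_0 = M_2 = 0.
Solving the tridiagonal system: M_0 = 0, M_1 = 33, M_2 = 0.
On [1, 2], S'(x) = b_1 + 2c_1·(x - 1) + 3d_1·(x - 1)² with b_1 = Δ_1 - h_1(2M_1 + M_2)/6 = 3, c_1 = M_1/2 = 33/2, d_1 = (M_2 - M_1)/(6h_1) = -11/2. So S'(2) = 39/2.

19.5000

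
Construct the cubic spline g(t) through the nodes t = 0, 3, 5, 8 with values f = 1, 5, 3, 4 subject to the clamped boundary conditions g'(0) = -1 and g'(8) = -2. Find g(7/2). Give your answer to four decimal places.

Let M_i = g''(x_i). Step sizes h_i = 3, 2, 3; slopes of the chords Δ_i = (y_(i+1) - y_i)/h_i = 4/3, -1, 1/3.
  3·M_0 + 10·M_1 + 2·M_2 = 6(Δ_1 - Δ_0) = -14
  2·M_1 + 10·M_2 + 3·M_3 = 6(Δ_2 - Δ_1) = 8
Clamped end conditions give two more equations: 2h_0·M_0 + h_0·M_1 = 6(Δ_0 - g'(0)) = 14 and h_2·M_2 + 2h_2·M_3 = 6(g'(8) - Δ_2) = -14.
Hence M_0 = 1054/273, M_1 = -278/91, M_2 = 226/91, M_3 = -976/273.
On [3, 5], g(t) = 5 + 19/91·(t - 3) - 139/91·(t - 3)² + 6/13·(t - 3)³.
With (t - 3) = 1/2: g(7/2) = 435/91.

4.7802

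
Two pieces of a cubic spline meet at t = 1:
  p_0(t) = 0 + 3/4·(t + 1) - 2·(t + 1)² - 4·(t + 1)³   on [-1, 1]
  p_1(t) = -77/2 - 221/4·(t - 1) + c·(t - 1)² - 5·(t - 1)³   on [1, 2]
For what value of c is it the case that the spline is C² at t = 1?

p_0''(t) = -4 - 24·(t + 1), so p_0''(1) = -52. On the right, p_1''(1) = 2c, so c = -26.

-26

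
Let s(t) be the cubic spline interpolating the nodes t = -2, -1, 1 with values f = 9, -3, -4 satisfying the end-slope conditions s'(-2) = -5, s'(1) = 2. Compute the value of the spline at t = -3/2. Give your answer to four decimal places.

Write m_i for s''(x_i). With h_i = 1, 2 and divided differences Δ_i = -12, -1/2, the continuity of s' gives the tridiagonal system
  1·m_0 + 6·m_1 + 2·m_2 = 6(Δ_1 - Δ_0) = 69
Clamped end conditions give two more equations: 2h_0·m_0 + h_0·m_1 = 6(Δ_0 - s'(-2)) = -42 and h_1·m_1 + 2h_1·m_2 = 6(s'(1) - Δ_1) = 15.
Solving the tridiagonal system: m_0 = -181/6, m_1 = 55/3, m_2 = -65/12.
On [-2, -1], s(t) = 9 - 5·(t + 2) - 181/12·(t + 2)² + 97/12·(t + 2)³.
With (t + 2) = 1/2: s(-3/2) = 359/96.

3.7396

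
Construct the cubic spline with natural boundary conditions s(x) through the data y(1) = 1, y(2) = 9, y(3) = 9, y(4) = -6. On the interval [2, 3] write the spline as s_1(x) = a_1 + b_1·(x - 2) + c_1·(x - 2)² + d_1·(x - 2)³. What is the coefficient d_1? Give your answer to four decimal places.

-2.3333

Let σ_i = s''(x_i). Step sizes h_i = 1, 1, 1; slopes of the chords Δ_i = (y_(i+1) - y_i)/h_i = 8, 0, -15.
  1·σ_0 + 4·σ_1 + 1·σ_2 = 6(Δ_1 - Δ_0) = -48
  1·σ_1 + 4·σ_2 + 1·σ_3 = 6(Δ_2 - Δ_1) = -90
Natural end conditions: σ_0 = σ_3 = 0.
Solving the tridiagonal system: σ_0 = 0, σ_1 = -34/5, σ_2 = -104/5, σ_3 = 0.
On [2, 3], with s_1(x) = a_1 + b_1·(x - 2) + c_1·(x - 2)² + d_1·(x - 2)³: c_1 = σ_1/2 = -17/5, d_1 = (σ_2 - σ_1)/(6h_1) = -7/3, b_1 = Δ_1 - h_1(2σ_1 + σ_2)/6 = 86/15.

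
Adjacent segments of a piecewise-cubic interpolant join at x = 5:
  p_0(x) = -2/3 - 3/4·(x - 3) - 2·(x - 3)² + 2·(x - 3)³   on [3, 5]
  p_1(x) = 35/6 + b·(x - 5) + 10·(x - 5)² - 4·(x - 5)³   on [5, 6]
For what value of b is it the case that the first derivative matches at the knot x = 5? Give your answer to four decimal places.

p_0'(x) = -3/4 - 4·(x - 3) + 6·(x - 3)², so p_0'(5) = 61/4. On the right, p_1'(5) = b, so b = 61/4.

15.2500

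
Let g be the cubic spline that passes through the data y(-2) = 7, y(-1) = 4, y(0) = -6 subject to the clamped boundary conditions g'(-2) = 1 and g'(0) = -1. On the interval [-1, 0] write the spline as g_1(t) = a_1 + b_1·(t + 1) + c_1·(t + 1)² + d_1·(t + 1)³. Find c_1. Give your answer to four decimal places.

With M_i denoting the second derivative at x_i, h_i = 1, 1, and Δ_i = (y_(i+1) − y_i)/h_i = -3, -10:
  1·M_0 + 4·M_1 + 1·M_2 = 6(Δ_1 - Δ_0) = -42
Clamped end conditions give two more equations: 2h_0·M_0 + h_0·M_1 = 6(Δ_0 - g'(-2)) = -24 and h_1·M_1 + 2h_1·M_2 = 6(g'(0) - Δ_1) = 54.
Solving: M_0 = -5/2, M_1 = -19, M_2 = 73/2.
On [-1, 0], with g_1(t) = a_1 + b_1·(t + 1) + c_1·(t + 1)² + d_1·(t + 1)³: c_1 = M_1/2 = -19/2, d_1 = (M_2 - M_1)/(6h_1) = 37/4, b_1 = Δ_1 - h_1(2M_1 + M_2)/6 = -39/4.

-9.5000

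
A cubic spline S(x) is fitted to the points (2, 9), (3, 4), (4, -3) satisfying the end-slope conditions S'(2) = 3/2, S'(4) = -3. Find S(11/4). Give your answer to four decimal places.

6.0645

Let M_i = S''(x_i). Step sizes h_i = 1, 1; slopes of the chords Δ_i = (y_(i+1) - y_i)/h_i = -5, -7.
  1·M_0 + 4·M_1 + 1·M_2 = 6(Δ_1 - Δ_0) = -12
Clamped end conditions give two more equations: 2h_0·M_0 + h_0·M_1 = 6(Δ_0 - S'(2)) = -39 and h_1·M_1 + 2h_1·M_2 = 6(S'(4) - Δ_1) = 24.
Solving: M_0 = -75/4, M_1 = -3/2, M_2 = 51/4.
On [2, 3], S(x) = 9 + 3/2·(x - 2) - 75/8·(x - 2)² + 23/8·(x - 2)³.
With (x - 2) = 3/4: S(11/4) = 3105/512.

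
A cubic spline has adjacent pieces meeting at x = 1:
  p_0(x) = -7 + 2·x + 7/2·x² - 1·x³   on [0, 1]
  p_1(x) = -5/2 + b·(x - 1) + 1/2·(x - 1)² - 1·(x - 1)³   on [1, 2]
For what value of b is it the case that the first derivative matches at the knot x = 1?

6

p_0'(x) = 2 + 7·x - 3·x², so p_0'(1) = 6. On the right, p_1'(1) = b, so b = 6.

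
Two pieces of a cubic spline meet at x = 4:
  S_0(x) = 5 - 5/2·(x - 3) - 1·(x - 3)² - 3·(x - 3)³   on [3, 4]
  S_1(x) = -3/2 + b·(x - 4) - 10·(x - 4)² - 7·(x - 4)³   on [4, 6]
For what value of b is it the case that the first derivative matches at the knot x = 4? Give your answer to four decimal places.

-13.5000

S_0'(x) = -5/2 - 2·(x - 3) - 9·(x - 3)², so S_0'(4) = -27/2. On the right, S_1'(4) = b, so b = -27/2.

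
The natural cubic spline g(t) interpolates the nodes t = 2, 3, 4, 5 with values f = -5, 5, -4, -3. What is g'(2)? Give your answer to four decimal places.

15.7333

Write M_i for g''(x_i). With h_i = 1, 1, 1 and divided differences Δ_i = 10, -9, 1, the continuity of g' gives the tridiagonal system
  1·M_0 + 4·M_1 + 1·M_2 = 6(Δ_1 - Δ_0) = -114
  1·M_1 + 4·M_2 + 1·M_3 = 6(Δ_2 - Δ_1) = 60
Natural end conditions: M_0 = M_3 = 0.
Solving the tridiagonal system: M_0 = 0, M_1 = -172/5, M_2 = 118/5, M_3 = 0.
On [2, 3], g'(t) = b_0 + 2c_0·(t - 2) + 3d_0·(t - 2)² with b_0 = Δ_0 - h_0(2M_0 + M_1)/6 = 236/15, c_0 = M_0/2 = 0, d_0 = (M_1 - M_0)/(6h_0) = -86/15. So g'(2) = 236/15.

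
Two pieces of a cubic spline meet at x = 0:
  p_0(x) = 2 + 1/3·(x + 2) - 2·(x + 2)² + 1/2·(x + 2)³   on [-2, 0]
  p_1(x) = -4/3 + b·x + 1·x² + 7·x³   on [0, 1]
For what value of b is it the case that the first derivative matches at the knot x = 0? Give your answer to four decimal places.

-1.6667

p_0'(x) = 1/3 - 4·(x + 2) + 3/2·(x + 2)², so p_0'(0) = -5/3. On the right, p_1'(0) = b, so b = -5/3.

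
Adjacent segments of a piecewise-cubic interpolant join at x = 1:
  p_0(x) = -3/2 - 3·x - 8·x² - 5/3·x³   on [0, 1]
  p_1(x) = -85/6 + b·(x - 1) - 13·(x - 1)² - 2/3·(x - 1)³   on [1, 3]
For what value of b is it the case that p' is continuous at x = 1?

-24

p_0'(x) = -3 - 16·x - 5·x², so p_0'(1) = -24. On the right, p_1'(1) = b, so b = -24.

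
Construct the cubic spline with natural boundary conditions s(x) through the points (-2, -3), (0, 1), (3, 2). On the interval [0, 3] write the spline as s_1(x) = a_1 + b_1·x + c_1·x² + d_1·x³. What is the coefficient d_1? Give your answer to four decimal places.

0.0556

Let σ_i = s''(x_i). Step sizes h_i = 2, 3; slopes of the chords Δ_i = (y_(i+1) - y_i)/h_i = 2, 1/3.
  2·σ_0 + 10·σ_1 + 3·σ_2 = 6(Δ_1 - Δ_0) = -10
Natural end conditions: σ_0 = σ_2 = 0.
Hence σ_0 = 0, σ_1 = -1, σ_2 = 0.
On [0, 3], with s_1(x) = a_1 + b_1·x + c_1·x² + d_1·x³: c_1 = σ_1/2 = -1/2, d_1 = (σ_2 - σ_1)/(6h_1) = 1/18, b_1 = Δ_1 - h_1(2σ_1 + σ_2)/6 = 4/3.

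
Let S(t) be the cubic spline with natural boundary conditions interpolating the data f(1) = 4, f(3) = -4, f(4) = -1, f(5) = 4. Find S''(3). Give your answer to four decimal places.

6.7826

Let M_i = S''(x_i). Step sizes h_i = 2, 1, 1; slopes of the chords Δ_i = (y_(i+1) - y_i)/h_i = -4, 3, 5.
  2·M_0 + 6·M_1 + 1·M_2 = 6(Δ_1 - Δ_0) = 42
  1·M_1 + 4·M_2 + 1·M_3 = 6(Δ_2 - Δ_1) = 12
Natural end conditions: M_0 = M_3 = 0.
Solving: M_0 = 0, M_1 = 156/23, M_2 = 30/23, M_3 = 0.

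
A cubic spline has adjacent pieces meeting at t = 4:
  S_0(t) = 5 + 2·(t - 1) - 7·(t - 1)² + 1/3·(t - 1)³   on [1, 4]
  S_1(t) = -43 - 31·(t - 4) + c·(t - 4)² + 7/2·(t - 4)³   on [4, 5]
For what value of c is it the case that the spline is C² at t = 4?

S_0''(t) = -14 + 2·(t - 1), so S_0''(4) = -8. On the right, S_1''(4) = 2c, so c = -4.

-4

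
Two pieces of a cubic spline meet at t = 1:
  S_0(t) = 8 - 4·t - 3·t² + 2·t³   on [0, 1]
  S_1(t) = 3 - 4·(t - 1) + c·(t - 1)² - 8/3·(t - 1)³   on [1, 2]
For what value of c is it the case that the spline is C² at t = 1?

S_0''(t) = -6 + 12·t, so S_0''(1) = 6. On the right, S_1''(1) = 2c, so c = 3.

3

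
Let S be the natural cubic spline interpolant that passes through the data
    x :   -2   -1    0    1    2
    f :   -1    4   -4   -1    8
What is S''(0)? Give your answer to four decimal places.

21.8571

Put M_i = S'' at the i-th knot. Here h = (1, 1, 1, 1) and Δ = (5, -8, 3, 9), so the interior equations h_(i-1)·M_(i-1) + 2(h_(i-1)+h_i)·M_i + h_i·M_(i+1) = 6(Δ_i − Δ_(i-1)) read
  1·M_0 + 4·M_1 + 1·M_2 = 6(Δ_1 - Δ_0) = -78
  1·M_1 + 4·M_2 + 1·M_3 = 6(Δ_2 - Δ_1) = 66
  1·M_2 + 4·M_3 + 1·M_4 = 6(Δ_3 - Δ_2) = 36
Natural end conditions: M_0 = M_4 = 0.
Solving the tridiagonal system: M_0 = 0, M_1 = -699/28, M_2 = 153/7, M_3 = 99/28, M_4 = 0.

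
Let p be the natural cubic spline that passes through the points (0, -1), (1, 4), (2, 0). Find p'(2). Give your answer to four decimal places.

-6.2500

Write m_i for p''(x_i). With h_i = 1, 1 and divided differences Δ_i = 5, -4, the continuity of p' gives the tridiagonal system
  1·m_0 + 4·m_1 + 1·m_2 = 6(Δ_1 - Δ_0) = -54
Natural end conditions: m_0 = m_2 = 0.
Solving: m_0 = 0, m_1 = -27/2, m_2 = 0.
On [1, 2], p'(x) = b_1 + 2c_1·(x - 1) + 3d_1·(x - 1)² with b_1 = Δ_1 - h_1(2m_1 + m_2)/6 = 1/2, c_1 = m_1/2 = -27/4, d_1 = (m_2 - m_1)/(6h_1) = 9/4. So p'(2) = -25/4.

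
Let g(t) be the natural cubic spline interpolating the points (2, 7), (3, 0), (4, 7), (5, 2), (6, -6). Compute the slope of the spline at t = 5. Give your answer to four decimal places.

Let σ_i = g''(x_i). Step sizes h_i = 1, 1, 1, 1; slopes of the chords Δ_i = (y_(i+1) - y_i)/h_i = -7, 7, -5, -8.
  1·σ_0 + 4·σ_1 + 1·σ_2 = 6(Δ_1 - Δ_0) = 84
  1·σ_1 + 4·σ_2 + 1·σ_3 = 6(Δ_2 - Δ_1) = -72
  1·σ_2 + 4·σ_3 + 1·σ_4 = 6(Δ_3 - Δ_2) = -18
Natural end conditions: σ_0 = σ_4 = 0.
Solving: σ_0 = 0, σ_1 = 765/28, σ_2 = -177/7, σ_3 = 51/28, σ_4 = 0.
On [5, 6], g'(t) = b_3 + 2c_3·(t - 5) + 3d_3·(t - 5)² with b_3 = Δ_3 - h_3(2σ_3 + σ_4)/6 = -241/28, c_3 = σ_3/2 = 51/56, d_3 = (σ_4 - σ_3)/(6h_3) = -17/56. So g'(5) = -241/28.

-8.6071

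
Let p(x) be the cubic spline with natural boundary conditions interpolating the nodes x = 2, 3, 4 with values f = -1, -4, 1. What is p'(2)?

-5

Let M_i = p''(x_i). Step sizes h_i = 1, 1; slopes of the chords Δ_i = (y_(i+1) - y_i)/h_i = -3, 5.
  1·M_0 + 4·M_1 + 1·M_2 = 6(Δ_1 - Δ_0) = 48
Natural end conditions: M_0 = M_2 = 0.
Solving: M_0 = 0, M_1 = 12, M_2 = 0.
On [2, 3], p'(x) = b_0 + 2c_0·(x - 2) + 3d_0·(x - 2)² with b_0 = Δ_0 - h_0(2M_0 + M_1)/6 = -5, c_0 = M_0/2 = 0, d_0 = (M_1 - M_0)/(6h_0) = 2. So p'(2) = -5.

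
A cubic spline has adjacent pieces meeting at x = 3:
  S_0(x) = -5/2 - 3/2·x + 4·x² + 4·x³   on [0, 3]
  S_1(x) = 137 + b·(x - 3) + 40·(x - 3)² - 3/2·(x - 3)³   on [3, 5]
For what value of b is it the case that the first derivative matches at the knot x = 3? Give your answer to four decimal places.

130.5000

S_0'(x) = -3/2 + 8·x + 12·x², so S_0'(3) = 261/2. On the right, S_1'(3) = b, so b = 261/2.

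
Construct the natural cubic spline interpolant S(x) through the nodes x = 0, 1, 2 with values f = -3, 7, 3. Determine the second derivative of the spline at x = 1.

With M_i denoting the second derivative at x_i, h_i = 1, 1, and Δ_i = (y_(i+1) − y_i)/h_i = 10, -4:
  1·M_0 + 4·M_1 + 1·M_2 = 6(Δ_1 - Δ_0) = -84
Natural end conditions: M_0 = M_2 = 0.
Hence M_0 = 0, M_1 = -21, M_2 = 0.

-21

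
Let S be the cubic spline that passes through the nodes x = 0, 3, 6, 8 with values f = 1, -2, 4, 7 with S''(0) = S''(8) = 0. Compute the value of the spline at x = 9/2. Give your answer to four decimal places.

Write M_i for S''(x_i). With h_i = 3, 3, 2 and divided differences Δ_i = -1, 2, 3/2, the continuity of S' gives the tridiagonal system
  3·M_0 + 12·M_1 + 3·M_2 = 6(Δ_1 - Δ_0) = 18
  3·M_1 + 10·M_2 + 2·M_3 = 6(Δ_2 - Δ_1) = -3
Natural end conditions: M_0 = M_3 = 0.
Forward elimination and back-substitution give M_0 = 0, M_1 = 63/37, M_2 = -30/37, M_3 = 0.
On [3, 6], S(x) = -2 + 26/37·(x - 3) + 63/74·(x - 3)² - 31/222·(x - 3)³.
With (x - 3) = 3/2: S(9/2) = 295/592.

0.4983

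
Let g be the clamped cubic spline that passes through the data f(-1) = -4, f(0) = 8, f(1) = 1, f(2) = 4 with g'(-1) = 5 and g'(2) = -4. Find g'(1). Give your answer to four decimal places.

Write M_i for g''(x_i). With h_i = 1, 1, 1 and divided differences Δ_i = 12, -7, 3, the continuity of g' gives the tridiagonal system
  1·M_0 + 4·M_1 + 1·M_2 = 6(Δ_1 - Δ_0) = -114
  1·M_1 + 4·M_2 + 1·M_3 = 6(Δ_2 - Δ_1) = 60
Clamped end conditions give two more equations: 2h_0·M_0 + h_0·M_1 = 6(Δ_0 - g'(-1)) = 42 and h_2·M_2 + 2h_2·M_3 = 6(g'(2) - Δ_2) = -42.
Solving: M_0 = 228/5, M_1 = -246/5, M_2 = 186/5, M_3 = -198/5.
On [1, 2], g'(x) = b_2 + 2c_2·(x - 1) + 3d_2·(x - 1)² with b_2 = Δ_2 - h_2(2M_2 + M_3)/6 = -14/5, c_2 = M_2/2 = 93/5, d_2 = (M_3 - M_2)/(6h_2) = -64/5. So g'(1) = -14/5.

-2.8000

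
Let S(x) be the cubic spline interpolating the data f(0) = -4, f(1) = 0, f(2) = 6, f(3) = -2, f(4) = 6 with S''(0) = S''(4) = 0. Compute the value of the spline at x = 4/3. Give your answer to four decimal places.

With M_i denoting the second derivative at x_i, h_i = 1, 1, 1, 1, and Δ_i = (y_(i+1) − y_i)/h_i = 4, 6, -8, 8:
  1·M_0 + 4·M_1 + 1·M_2 = 6(Δ_1 - Δ_0) = 12
  1·M_1 + 4·M_2 + 1·M_3 = 6(Δ_2 - Δ_1) = -84
  1·M_2 + 4·M_3 + 1·M_4 = 6(Δ_3 - Δ_2) = 96
Natural end conditions: M_0 = M_4 = 0.
Solving: M_0 = 0, M_1 = 153/14, M_2 = -222/7, M_3 = 447/14, M_4 = 0.
On [1, 2], S(x) = 0 + 107/14·(x - 1) + 153/28·(x - 1)² - 199/28·(x - 1)³.
With (x - 1) = 1/3: S(4/3) = 1093/378.

2.8915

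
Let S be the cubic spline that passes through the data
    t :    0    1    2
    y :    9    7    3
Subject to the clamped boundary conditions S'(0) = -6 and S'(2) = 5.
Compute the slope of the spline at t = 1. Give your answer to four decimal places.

-4.2500

Write M_i for S''(x_i). With h_i = 1, 1 and divided differences Δ_i = -2, -4, the continuity of S' gives the tridiagonal system
  1·M_0 + 4·M_1 + 1·M_2 = 6(Δ_1 - Δ_0) = -12
Clamped end conditions give two more equations: 2h_0·M_0 + h_0·M_1 = 6(Δ_0 - S'(0)) = 24 and h_1·M_1 + 2h_1·M_2 = 6(S'(2) - Δ_1) = 54.
Solving the tridiagonal system: M_0 = 41/2, M_1 = -17, M_2 = 71/2.
On [1, 2], S'(t) = b_1 + 2c_1·(t - 1) + 3d_1·(t - 1)² with b_1 = Δ_1 - h_1(2M_1 + M_2)/6 = -17/4, c_1 = M_1/2 = -17/2, d_1 = (M_2 - M_1)/(6h_1) = 35/4. So S'(1) = -17/4.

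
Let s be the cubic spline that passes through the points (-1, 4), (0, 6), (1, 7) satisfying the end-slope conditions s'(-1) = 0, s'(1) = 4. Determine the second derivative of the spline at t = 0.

Let M_i = s''(x_i). Step sizes h_i = 1, 1; slopes of the chords Δ_i = (y_(i+1) - y_i)/h_i = 2, 1.
  1·M_0 + 4·M_1 + 1·M_2 = 6(Δ_1 - Δ_0) = -6
Clamped end conditions give two more equations: 2h_0·M_0 + h_0·M_1 = 6(Δ_0 - s'(-1)) = 12 and h_1·M_1 + 2h_1·M_2 = 6(s'(1) - Δ_1) = 18.
Solving: M_0 = 19/2, M_1 = -7, M_2 = 25/2.

-7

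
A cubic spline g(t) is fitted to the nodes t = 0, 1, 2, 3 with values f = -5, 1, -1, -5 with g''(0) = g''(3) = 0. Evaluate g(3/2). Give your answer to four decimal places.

0.7500

Let M_i = g''(x_i). Step sizes h_i = 1, 1, 1; slopes of the chords Δ_i = (y_(i+1) - y_i)/h_i = 6, -2, -4.
  1·M_0 + 4·M_1 + 1·M_2 = 6(Δ_1 - Δ_0) = -48
  1·M_1 + 4·M_2 + 1·M_3 = 6(Δ_2 - Δ_1) = -12
Natural end conditions: M_0 = M_3 = 0.
Hence M_0 = 0, M_1 = -12, M_2 = 0, M_3 = 0.
On [1, 2], g(t) = 1 + 2·(t - 1) - 6·(t - 1)² + 2·(t - 1)³.
With (t - 1) = 1/2: g(3/2) = 3/4.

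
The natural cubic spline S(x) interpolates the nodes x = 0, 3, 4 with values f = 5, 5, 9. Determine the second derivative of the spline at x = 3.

Write m_i for S''(x_i). With h_i = 3, 1 and divided differences Δ_i = 0, 4, the continuity of S' gives the tridiagonal system
  3·m_0 + 8·m_1 + 1·m_2 = 6(Δ_1 - Δ_0) = 24
Natural end conditions: m_0 = m_2 = 0.
Solving the tridiagonal system: m_0 = 0, m_1 = 3, m_2 = 0.

3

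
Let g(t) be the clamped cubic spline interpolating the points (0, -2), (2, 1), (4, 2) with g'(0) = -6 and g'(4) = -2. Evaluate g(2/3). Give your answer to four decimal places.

-3.5185

Put m_i = g'' at the i-th knot. Here h = (2, 2) and Δ = (3/2, 1/2), so the interior equations h_(i-1)·m_(i-1) + 2(h_(i-1)+h_i)·m_i + h_i·m_(i+1) = 6(Δ_i − Δ_(i-1)) read
  2·m_0 + 8·m_1 + 2·m_2 = 6(Δ_1 - Δ_0) = -6
Clamped end conditions give two more equations: 2h_0·m_0 + h_0·m_1 = 6(Δ_0 - g'(0)) = 45 and h_1·m_1 + 2h_1·m_2 = 6(g'(4) - Δ_1) = -15.
Solving: m_0 = 13, m_1 = -7/2, m_2 = -2.
On [0, 2], g(t) = -2 - 6·t + 13/2·t² - 11/8·t³.
With t = 2/3: g(2/3) = -95/27.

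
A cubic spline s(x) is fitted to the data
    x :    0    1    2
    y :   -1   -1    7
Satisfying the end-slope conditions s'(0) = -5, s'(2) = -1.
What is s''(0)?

5

With M_i denoting the second derivative at x_i, h_i = 1, 1, and Δ_i = (y_(i+1) − y_i)/h_i = 0, 8:
  1·M_0 + 4·M_1 + 1·M_2 = 6(Δ_1 - Δ_0) = 48
Clamped end conditions give two more equations: 2h_0·M_0 + h_0·M_1 = 6(Δ_0 - s'(0)) = 30 and h_1·M_1 + 2h_1·M_2 = 6(s'(2) - Δ_1) = -54.
Hence M_0 = 5, M_1 = 20, M_2 = -37.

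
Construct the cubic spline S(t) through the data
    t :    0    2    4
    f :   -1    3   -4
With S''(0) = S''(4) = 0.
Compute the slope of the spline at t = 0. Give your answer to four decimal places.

3.3750

With M_i denoting the second derivative at x_i, h_i = 2, 2, and Δ_i = (y_(i+1) − y_i)/h_i = 2, -7/2:
  2·M_0 + 8·M_1 + 2·M_2 = 6(Δ_1 - Δ_0) = -33
Natural end conditions: M_0 = M_2 = 0.
Forward elimination and back-substitution give M_0 = 0, M_1 = -33/8, M_2 = 0.
On [0, 2], S'(t) = b_0 + 2c_0·t + 3d_0·t² with b_0 = Δ_0 - h_0(2M_0 + M_1)/6 = 27/8, c_0 = M_0/2 = 0, d_0 = (M_1 - M_0)/(6h_0) = -11/32. So S'(0) = 27/8.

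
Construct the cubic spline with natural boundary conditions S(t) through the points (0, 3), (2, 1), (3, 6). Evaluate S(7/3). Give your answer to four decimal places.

Put M_i = S'' at the i-th knot. Here h = (2, 1) and Δ = (-1, 5), so the interior equations h_(i-1)·M_(i-1) + 2(h_(i-1)+h_i)·M_i + h_i·M_(i+1) = 6(Δ_i − Δ_(i-1)) read
  2·M_0 + 6·M_1 + 1·M_2 = 6(Δ_1 - Δ_0) = 36
Natural end conditions: M_0 = M_2 = 0.
Hence M_0 = 0, M_1 = 6, M_2 = 0.
On [2, 3], S(t) = 1 + 3·(t - 2) + 3·(t - 2)² - 1·(t - 2)³.
With (t - 2) = 1/3: S(7/3) = 62/27.

2.2963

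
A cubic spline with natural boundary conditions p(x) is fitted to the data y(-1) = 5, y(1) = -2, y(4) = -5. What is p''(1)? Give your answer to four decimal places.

1.5000

Write M_i for p''(x_i). With h_i = 2, 3 and divided differences Δ_i = -7/2, -1, the continuity of p' gives the tridiagonal system
  2·M_0 + 10·M_1 + 3·M_2 = 6(Δ_1 - Δ_0) = 15
Natural end conditions: M_0 = M_2 = 0.
Hence M_0 = 0, M_1 = 3/2, M_2 = 0.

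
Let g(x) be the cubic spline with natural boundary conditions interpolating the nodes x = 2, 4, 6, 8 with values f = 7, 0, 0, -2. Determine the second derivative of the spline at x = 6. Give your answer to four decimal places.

Let m_i = g''(x_i). Step sizes h_i = 2, 2, 2; slopes of the chords Δ_i = (y_(i+1) - y_i)/h_i = -7/2, 0, -1.
  2·m_0 + 8·m_1 + 2·m_2 = 6(Δ_1 - Δ_0) = 21
  2·m_1 + 8·m_2 + 2·m_3 = 6(Δ_2 - Δ_1) = -6
Natural end conditions: m_0 = m_3 = 0.
Forward elimination and back-substitution give m_0 = 0, m_1 = 3, m_2 = -3/2, m_3 = 0.

-1.5000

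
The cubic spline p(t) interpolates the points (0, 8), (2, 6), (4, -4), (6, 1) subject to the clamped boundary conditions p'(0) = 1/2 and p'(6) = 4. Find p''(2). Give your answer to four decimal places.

-4.8333

Put σ_i = p'' at the i-th knot. Here h = (2, 2, 2) and Δ = (-1, -5, 5/2), so the interior equations h_(i-1)·σ_(i-1) + 2(h_(i-1)+h_i)·σ_i + h_i·σ_(i+1) = 6(Δ_i − Δ_(i-1)) read
  2·σ_0 + 8·σ_1 + 2·σ_2 = 6(Δ_1 - Δ_0) = -24
  2·σ_1 + 8·σ_2 + 2·σ_3 = 6(Δ_2 - Δ_1) = 45
Clamped end conditions give two more equations: 2h_0·σ_0 + h_0·σ_1 = 6(Δ_0 - p'(0)) = -9 and h_2·σ_2 + 2h_2·σ_3 = 6(p'(6) - Δ_2) = 9.
Hence σ_0 = 1/6, σ_1 = -29/6, σ_2 = 43/6, σ_3 = -4/3.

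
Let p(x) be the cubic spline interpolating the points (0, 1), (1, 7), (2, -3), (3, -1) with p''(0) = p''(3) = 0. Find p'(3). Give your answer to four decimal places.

Let σ_i = p''(x_i). Step sizes h_i = 1, 1, 1; slopes of the chords Δ_i = (y_(i+1) - y_i)/h_i = 6, -10, 2.
  1·σ_0 + 4·σ_1 + 1·σ_2 = 6(Δ_1 - Δ_0) = -96
  1·σ_1 + 4·σ_2 + 1·σ_3 = 6(Δ_2 - Δ_1) = 72
Natural end conditions: σ_0 = σ_3 = 0.
Solving: σ_0 = 0, σ_1 = -152/5, σ_2 = 128/5, σ_3 = 0.
On [2, 3], p'(x) = b_2 + 2c_2·(x - 2) + 3d_2·(x - 2)² with b_2 = Δ_2 - h_2(2σ_2 + σ_3)/6 = -98/15, c_2 = σ_2/2 = 64/5, d_2 = (σ_3 - σ_2)/(6h_2) = -64/15. So p'(3) = 94/15.

6.2667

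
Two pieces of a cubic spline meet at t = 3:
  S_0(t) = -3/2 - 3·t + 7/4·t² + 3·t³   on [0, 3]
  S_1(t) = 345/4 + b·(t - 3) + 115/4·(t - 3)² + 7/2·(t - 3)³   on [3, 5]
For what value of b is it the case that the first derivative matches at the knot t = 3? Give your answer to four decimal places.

88.5000

S_0'(t) = -3 + 7/2·t + 9·t², so S_0'(3) = 177/2. On the right, S_1'(3) = b, so b = 177/2.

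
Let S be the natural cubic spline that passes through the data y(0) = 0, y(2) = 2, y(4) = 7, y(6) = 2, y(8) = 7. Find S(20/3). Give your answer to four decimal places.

Put M_i = S'' at the i-th knot. Here h = (2, 2, 2, 2) and Δ = (1, 5/2, -5/2, 5/2), so the interior equations h_(i-1)·M_(i-1) + 2(h_(i-1)+h_i)·M_i + h_i·M_(i+1) = 6(Δ_i − Δ_(i-1)) read
  2·M_0 + 8·M_1 + 2·M_2 = 6(Δ_1 - Δ_0) = 9
  2·M_1 + 8·M_2 + 2·M_3 = 6(Δ_2 - Δ_1) = -30
  2·M_2 + 8·M_3 + 2·M_4 = 6(Δ_3 - Δ_2) = 30
Natural end conditions: M_0 = M_4 = 0.
Forward elimination and back-substitution give M_0 = 0, M_1 = 285/112, M_2 = -159/28, M_3 = 579/112, M_4 = 0.
On [6, 8], S(x) = 2 - 53/56·(x - 6) + 579/224·(x - 6)² - 193/448·(x - 6)³.
With (x - 6) = 2/3: S(20/3) = 1807/756.

2.3902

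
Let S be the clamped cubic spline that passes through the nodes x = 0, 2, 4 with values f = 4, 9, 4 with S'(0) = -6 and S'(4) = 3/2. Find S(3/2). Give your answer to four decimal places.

Put σ_i = S'' at the i-th knot. Here h = (2, 2) and Δ = (5/2, -5/2), so the interior equations h_(i-1)·σ_(i-1) + 2(h_(i-1)+h_i)·σ_i + h_i·σ_(i+1) = 6(Δ_i − Δ_(i-1)) read
  2·σ_0 + 8·σ_1 + 2·σ_2 = 6(Δ_1 - Δ_0) = -30
Clamped end conditions give two more equations: 2h_0·σ_0 + h_0·σ_1 = 6(Δ_0 - S'(0)) = 51 and h_1·σ_1 + 2h_1·σ_2 = 6(S'(4) - Δ_1) = 24.
Forward elimination and back-substitution give σ_0 = 147/8, σ_1 = -45/4, σ_2 = 93/8.
On [0, 2], S(x) = 4 - 6·x + 147/16·x² - 79/32·x³.
With x = 3/2: S(3/2) = 1879/256.

7.3398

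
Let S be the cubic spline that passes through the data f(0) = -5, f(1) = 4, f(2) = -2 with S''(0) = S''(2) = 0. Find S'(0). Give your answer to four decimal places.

Let m_i = S''(x_i). Step sizes h_i = 1, 1; slopes of the chords Δ_i = (y_(i+1) - y_i)/h_i = 9, -6.
  1·m_0 + 4·m_1 + 1·m_2 = 6(Δ_1 - Δ_0) = -90
Natural end conditions: m_0 = m_2 = 0.
Solving: m_0 = 0, m_1 = -45/2, m_2 = 0.
On [0, 1], S'(x) = b_0 + 2c_0·x + 3d_0·x² with b_0 = Δ_0 - h_0(2m_0 + m_1)/6 = 51/4, c_0 = m_0/2 = 0, d_0 = (m_1 - m_0)/(6h_0) = -15/4. So S'(0) = 51/4.

12.7500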